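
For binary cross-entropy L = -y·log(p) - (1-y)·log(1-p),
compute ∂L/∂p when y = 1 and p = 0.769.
∂L/∂p = -1.3

∂L/∂p = -y/p + (1-y)/(1-p) = -1/0.769 + 0 = -1.3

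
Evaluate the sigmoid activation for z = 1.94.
0.8744

sigmoid(1.94) = 1/(1 + e^(-1.94)) = 1/(1 + 0.1437) = 0.8744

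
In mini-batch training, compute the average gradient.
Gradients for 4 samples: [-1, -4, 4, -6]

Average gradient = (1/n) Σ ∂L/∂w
Average gradient = -1.75

Average = (1/4)(-1 + -4 + 4 + -6) = -7/4 = -1.75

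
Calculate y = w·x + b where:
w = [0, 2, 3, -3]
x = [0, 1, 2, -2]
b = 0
y = 14

y = (0)(0) + (2)(1) + (3)(2) + (-3)(-2) + 0 = 14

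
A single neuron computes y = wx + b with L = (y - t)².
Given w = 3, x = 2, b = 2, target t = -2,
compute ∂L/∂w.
∂L/∂w = 40

y = wx + b = (3)(2) + 2 = 8
∂L/∂y = 2(y - t) = 2(8 - -2) = 20
∂y/∂w = x = 2
∂L/∂w = ∂L/∂y · ∂y/∂w = 20 × 2 = 40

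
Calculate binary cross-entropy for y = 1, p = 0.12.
L = 2.12

L = -1·log(0.12) - 0·log(0.88) = -log(0.12) = 2.12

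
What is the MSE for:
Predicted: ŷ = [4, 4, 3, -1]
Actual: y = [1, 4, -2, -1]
MSE = 8.5

MSE = (1/4)((4-1)² + (4-4)² + (3--2)² + (-1--1)²) = (1/4)(9 + 0 + 25 + 0) = 8.5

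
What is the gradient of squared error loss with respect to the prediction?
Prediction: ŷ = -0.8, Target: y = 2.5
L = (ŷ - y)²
∂L/∂ŷ = -6.6

∂L/∂ŷ = 2(ŷ - y) = 2(-0.8 - 2.5) = 2(-3.3) = -6.6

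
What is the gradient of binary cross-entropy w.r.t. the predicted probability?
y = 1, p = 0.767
∂L/∂p = -1.304

∂L/∂p = -y/p + (1-y)/(1-p) = -1/0.767 + 0 = -1.304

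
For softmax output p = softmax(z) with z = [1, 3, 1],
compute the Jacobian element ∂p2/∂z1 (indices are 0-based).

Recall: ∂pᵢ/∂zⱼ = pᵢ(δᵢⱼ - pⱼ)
∂p2/∂z1 = -0.08382

p = softmax(z) = [0.1065, 0.787, 0.1065]
p2 = 0.1065, p1 = 0.787

∂p2/∂z1 = -p2 × p1 = -0.1065 × 0.787 = -0.08382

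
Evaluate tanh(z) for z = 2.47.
0.9858

tanh(2.47) = (e^(2.47) - e^(-2.47))/(e^(2.47) + e^(-2.47)) = 0.9858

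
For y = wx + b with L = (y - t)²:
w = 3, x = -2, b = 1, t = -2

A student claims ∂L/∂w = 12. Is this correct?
Correct

y = (3)(-2) + 1 = -5
∂L/∂y = 2(y - t) = 2(-5 - -2) = -6
∂y/∂w = x = -2
∂L/∂w = -6 × -2 = 12

Claimed value: 12
Correct: The correct gradient is 12.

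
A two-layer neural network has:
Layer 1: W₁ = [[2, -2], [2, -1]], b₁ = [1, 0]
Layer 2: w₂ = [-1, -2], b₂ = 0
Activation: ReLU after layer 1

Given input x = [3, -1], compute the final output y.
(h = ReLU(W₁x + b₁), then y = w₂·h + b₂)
y = -23

Layer 1 pre-activation: z₁ = [9, 7]
After ReLU: h = [9, 7]
Layer 2 output: y = -1×9 + -2×7 + 0 = -23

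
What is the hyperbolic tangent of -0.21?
-0.207

tanh(-0.21) = (e^(-0.21) - e^(0.21))/(e^(-0.21) + e^(0.21)) = -0.207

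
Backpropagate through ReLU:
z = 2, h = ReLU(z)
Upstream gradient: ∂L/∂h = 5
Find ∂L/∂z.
∂L/∂z = 5

h = ReLU(2) = 2
Since z > 0: ∂h/∂z = 1
∂L/∂z = ∂L/∂h · ∂h/∂z = 5 × 1 = 5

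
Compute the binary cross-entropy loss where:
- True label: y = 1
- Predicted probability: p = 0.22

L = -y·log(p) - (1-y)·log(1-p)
L = 1.514

L = -1·log(0.22) - 0·log(0.78) = -log(0.22) = 1.514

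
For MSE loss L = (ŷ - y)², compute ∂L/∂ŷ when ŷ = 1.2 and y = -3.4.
∂L/∂ŷ = 9.2

∂L/∂ŷ = 2(ŷ - y) = 2(1.2 - -3.4) = 2(4.6) = 9.2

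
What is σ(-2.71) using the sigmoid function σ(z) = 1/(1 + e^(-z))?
0.06239

sigmoid(-2.71) = 1/(1 + e^(2.71)) = 1/(1 + 15.03) = 0.06239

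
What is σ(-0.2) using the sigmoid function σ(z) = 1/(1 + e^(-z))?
0.4502

sigmoid(-0.2) = 1/(1 + e^(0.2)) = 1/(1 + 1.221) = 0.4502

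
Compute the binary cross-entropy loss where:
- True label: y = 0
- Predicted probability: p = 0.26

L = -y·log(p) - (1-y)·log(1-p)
L = 0.3011

L = -0·log(0.26) - 1·log(0.74) = -log(0.74) = 0.3011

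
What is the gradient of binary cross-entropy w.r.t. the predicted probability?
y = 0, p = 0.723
∂L/∂p = 3.61

∂L/∂p = -y/p + (1-y)/(1-p) = 0 + 1/0.277 = 3.61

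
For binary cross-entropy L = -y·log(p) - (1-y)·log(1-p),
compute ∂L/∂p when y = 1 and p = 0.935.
∂L/∂p = -1.07

∂L/∂p = -y/p + (1-y)/(1-p) = -1/0.935 + 0 = -1.07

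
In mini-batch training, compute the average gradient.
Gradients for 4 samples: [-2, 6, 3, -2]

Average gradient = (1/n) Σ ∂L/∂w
Average gradient = 1.25

Average = (1/4)(-2 + 6 + 3 + -2) = 5/4 = 1.25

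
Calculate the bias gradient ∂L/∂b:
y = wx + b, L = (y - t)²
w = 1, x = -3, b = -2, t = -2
∂L/∂b = -6

y = wx + b = (1)(-3) + -2 = -5
∂L/∂y = 2(y - t) = 2(-5 - -2) = -6
∂y/∂b = 1
∂L/∂b = ∂L/∂y · ∂y/∂b = -6 × 1 = -6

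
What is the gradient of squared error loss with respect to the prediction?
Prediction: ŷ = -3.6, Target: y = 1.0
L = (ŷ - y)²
∂L/∂ŷ = -9.2

∂L/∂ŷ = 2(ŷ - y) = 2(-3.6 - 1.0) = 2(-4.6) = -9.2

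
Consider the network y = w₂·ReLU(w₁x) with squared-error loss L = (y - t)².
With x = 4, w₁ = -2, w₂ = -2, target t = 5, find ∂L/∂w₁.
∂L/∂w₁ = 0

Forward pass:
z = w₁x = -2×4 = -8
h = ReLU(-8) = 0
y = w₂h = -2×0 = 0

Backward pass:
∂L/∂y = 2(y - t) = 2(0 - 5) = -10
∂y/∂h = w₂ = -2
∂h/∂z = 0 (ReLU derivative)
∂z/∂w₁ = x = 4

∂L/∂w₁ = -10 × -2 × 0 × 4 = 0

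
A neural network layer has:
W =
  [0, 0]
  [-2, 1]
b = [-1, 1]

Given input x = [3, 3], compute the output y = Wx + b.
y = [-1, -2]

Wx = [0×3 + 0×3, -2×3 + 1×3]
   = [0, -3]
y = Wx + b = [0 + -1, -3 + 1] = [-1, -2]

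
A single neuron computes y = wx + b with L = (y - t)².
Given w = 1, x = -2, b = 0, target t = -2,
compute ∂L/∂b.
∂L/∂b = 0

y = wx + b = (1)(-2) + 0 = -2
∂L/∂y = 2(y - t) = 2(-2 - -2) = 0
∂y/∂b = 1
∂L/∂b = ∂L/∂y · ∂y/∂b = 0 × 1 = 0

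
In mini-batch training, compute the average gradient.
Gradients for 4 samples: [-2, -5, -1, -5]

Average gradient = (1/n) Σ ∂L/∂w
Average gradient = -3.25

Average = (1/4)(-2 + -5 + -1 + -5) = -13/4 = -3.25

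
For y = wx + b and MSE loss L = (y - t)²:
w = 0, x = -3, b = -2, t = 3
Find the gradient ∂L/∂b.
∂L/∂b = -10

y = wx + b = (0)(-3) + -2 = -2
∂L/∂y = 2(y - t) = 2(-2 - 3) = -10
∂y/∂b = 1
∂L/∂b = ∂L/∂y · ∂y/∂b = -10 × 1 = -10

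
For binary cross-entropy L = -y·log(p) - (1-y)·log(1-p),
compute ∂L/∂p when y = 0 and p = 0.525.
∂L/∂p = 2.105

∂L/∂p = -y/p + (1-y)/(1-p) = 0 + 1/0.475 = 2.105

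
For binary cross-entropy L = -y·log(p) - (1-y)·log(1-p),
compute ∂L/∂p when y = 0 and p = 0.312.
∂L/∂p = 1.453

∂L/∂p = -y/p + (1-y)/(1-p) = 0 + 1/0.688 = 1.453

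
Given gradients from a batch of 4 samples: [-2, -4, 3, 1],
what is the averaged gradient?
Average gradient = -0.5

Average = (1/4)(-2 + -4 + 3 + 1) = -2/4 = -0.5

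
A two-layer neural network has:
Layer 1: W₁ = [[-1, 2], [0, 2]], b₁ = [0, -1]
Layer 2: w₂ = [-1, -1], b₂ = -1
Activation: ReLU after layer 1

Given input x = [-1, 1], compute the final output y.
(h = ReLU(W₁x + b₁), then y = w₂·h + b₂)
y = -5

Layer 1 pre-activation: z₁ = [3, 1]
After ReLU: h = [3, 1]
Layer 2 output: y = -1×3 + -1×1 + -1 = -5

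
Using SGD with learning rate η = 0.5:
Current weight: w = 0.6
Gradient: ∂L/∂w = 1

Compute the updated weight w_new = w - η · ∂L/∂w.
w_new = 0.1

w_new = w - η·∂L/∂w = 0.6 - 0.5×(1) = 0.6 - (0.5) = 0.1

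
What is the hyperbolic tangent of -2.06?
-0.968

tanh(-2.06) = (e^(-2.06) - e^(2.06))/(e^(-2.06) + e^(2.06)) = -0.968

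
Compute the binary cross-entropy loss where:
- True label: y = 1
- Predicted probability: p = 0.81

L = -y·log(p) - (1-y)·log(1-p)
L = 0.2107

L = -1·log(0.81) - 0·log(0.19) = -log(0.81) = 0.2107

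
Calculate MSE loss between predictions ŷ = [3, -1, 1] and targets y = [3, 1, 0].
MSE = 1.667

MSE = (1/3)((3-3)² + (-1-1)² + (1-0)²) = (1/3)(0 + 4 + 1) = 1.667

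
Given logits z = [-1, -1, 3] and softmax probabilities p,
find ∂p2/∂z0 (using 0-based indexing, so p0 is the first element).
∂p2/∂z0 = -0.01704

p = softmax(z) = [0.01767, 0.01767, 0.9647]
p2 = 0.9647, p0 = 0.01767

∂p2/∂z0 = -p2 × p0 = -0.9647 × 0.01767 = -0.01704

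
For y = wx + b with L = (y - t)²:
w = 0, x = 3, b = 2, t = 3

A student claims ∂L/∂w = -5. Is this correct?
Incorrect

y = (0)(3) + 2 = 2
∂L/∂y = 2(y - t) = 2(2 - 3) = -2
∂y/∂w = x = 3
∂L/∂w = -2 × 3 = -6

Claimed value: -5
Incorrect: The correct gradient is -6.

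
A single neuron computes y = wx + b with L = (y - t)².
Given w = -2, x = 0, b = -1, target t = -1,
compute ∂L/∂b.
∂L/∂b = 0

y = wx + b = (-2)(0) + -1 = -1
∂L/∂y = 2(y - t) = 2(-1 - -1) = 0
∂y/∂b = 1
∂L/∂b = ∂L/∂y · ∂y/∂b = 0 × 1 = 0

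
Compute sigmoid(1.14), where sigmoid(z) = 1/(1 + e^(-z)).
0.7577

sigmoid(1.14) = 1/(1 + e^(-1.14)) = 1/(1 + 0.3198) = 0.7577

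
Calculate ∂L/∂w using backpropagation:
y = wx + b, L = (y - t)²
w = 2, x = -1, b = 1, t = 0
∂L/∂w = 2

y = wx + b = (2)(-1) + 1 = -1
∂L/∂y = 2(y - t) = 2(-1 - 0) = -2
∂y/∂w = x = -1
∂L/∂w = ∂L/∂y · ∂y/∂w = -2 × -1 = 2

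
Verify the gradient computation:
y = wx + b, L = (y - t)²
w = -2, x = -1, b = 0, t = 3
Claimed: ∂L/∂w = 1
Incorrect

y = (-2)(-1) + 0 = 2
∂L/∂y = 2(y - t) = 2(2 - 3) = -2
∂y/∂w = x = -1
∂L/∂w = -2 × -1 = 2

Claimed value: 1
Incorrect: The correct gradient is 2.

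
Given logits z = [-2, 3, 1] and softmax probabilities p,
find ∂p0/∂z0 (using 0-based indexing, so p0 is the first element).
∂p0/∂z0 = 0.005865

p = softmax(z) = [0.0059, 0.8756, 0.1185]
p0 = 0.0059

∂p0/∂z0 = p0(1 - p0) = 0.0059 × (1 - 0.0059) = 0.005865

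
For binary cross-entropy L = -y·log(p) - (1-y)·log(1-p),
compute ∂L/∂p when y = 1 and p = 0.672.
∂L/∂p = -1.488

∂L/∂p = -y/p + (1-y)/(1-p) = -1/0.672 + 0 = -1.488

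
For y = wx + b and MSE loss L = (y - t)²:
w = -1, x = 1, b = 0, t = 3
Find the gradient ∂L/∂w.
∂L/∂w = -8

y = wx + b = (-1)(1) + 0 = -1
∂L/∂y = 2(y - t) = 2(-1 - 3) = -8
∂y/∂w = x = 1
∂L/∂w = ∂L/∂y · ∂y/∂w = -8 × 1 = -8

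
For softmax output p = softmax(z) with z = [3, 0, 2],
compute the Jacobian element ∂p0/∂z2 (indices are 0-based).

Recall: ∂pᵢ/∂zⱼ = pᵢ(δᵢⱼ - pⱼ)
∂p0/∂z2 = -0.183

p = softmax(z) = [0.7054, 0.03512, 0.2595]
p0 = 0.7054, p2 = 0.2595

∂p0/∂z2 = -p0 × p2 = -0.7054 × 0.2595 = -0.183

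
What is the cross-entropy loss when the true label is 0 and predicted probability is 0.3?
L = 0.3567

L = -0·log(0.3) - 1·log(0.7) = -log(0.7) = 0.3567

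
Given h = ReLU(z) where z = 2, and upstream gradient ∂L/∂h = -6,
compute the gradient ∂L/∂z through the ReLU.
∂L/∂z = -6

h = ReLU(2) = 2
Since z > 0: ∂h/∂z = 1
∂L/∂z = ∂L/∂h · ∂h/∂z = -6 × 1 = -6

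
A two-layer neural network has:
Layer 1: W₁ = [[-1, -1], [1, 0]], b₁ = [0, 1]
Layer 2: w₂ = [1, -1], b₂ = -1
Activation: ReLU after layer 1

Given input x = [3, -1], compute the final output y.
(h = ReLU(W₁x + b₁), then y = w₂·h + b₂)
y = -5

Layer 1 pre-activation: z₁ = [-2, 4]
After ReLU: h = [0, 4]
Layer 2 output: y = 1×0 + -1×4 + -1 = -5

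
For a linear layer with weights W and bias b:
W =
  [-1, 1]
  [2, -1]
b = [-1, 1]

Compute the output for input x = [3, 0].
y = [-4, 7]

Wx = [-1×3 + 1×0, 2×3 + -1×0]
   = [-3, 6]
y = Wx + b = [-3 + -1, 6 + 1] = [-4, 7]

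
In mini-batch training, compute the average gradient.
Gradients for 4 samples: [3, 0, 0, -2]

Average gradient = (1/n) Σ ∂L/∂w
Average gradient = 0.25

Average = (1/4)(3 + 0 + 0 + -2) = 1/4 = 0.25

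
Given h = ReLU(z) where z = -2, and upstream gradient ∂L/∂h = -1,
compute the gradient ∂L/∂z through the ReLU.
∂L/∂z = 0

h = ReLU(-2) = 0
Since z < 0: ∂h/∂z = 0
∂L/∂z = ∂L/∂h · ∂h/∂z = -1 × 0 = 0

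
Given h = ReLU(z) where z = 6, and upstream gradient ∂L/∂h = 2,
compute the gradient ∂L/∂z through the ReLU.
∂L/∂z = 2

h = ReLU(6) = 6
Since z > 0: ∂h/∂z = 1
∂L/∂z = ∂L/∂h · ∂h/∂z = 2 × 1 = 2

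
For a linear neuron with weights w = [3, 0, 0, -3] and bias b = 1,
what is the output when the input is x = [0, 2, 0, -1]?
y = 4

y = (3)(0) + (0)(2) + (0)(0) + (-3)(-1) + 1 = 4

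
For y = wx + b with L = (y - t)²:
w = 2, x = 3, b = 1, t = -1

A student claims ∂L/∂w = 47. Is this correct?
Incorrect

y = (2)(3) + 1 = 7
∂L/∂y = 2(y - t) = 2(7 - -1) = 16
∂y/∂w = x = 3
∂L/∂w = 16 × 3 = 48

Claimed value: 47
Incorrect: The correct gradient is 48.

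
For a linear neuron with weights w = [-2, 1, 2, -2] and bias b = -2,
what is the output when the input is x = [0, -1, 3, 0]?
y = 3

y = (-2)(0) + (1)(-1) + (2)(3) + (-2)(0) + -2 = 3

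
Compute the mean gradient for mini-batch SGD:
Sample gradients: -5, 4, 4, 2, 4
Average gradient = 1.8

Average = (1/5)(-5 + 4 + 4 + 2 + 4) = 9/5 = 1.8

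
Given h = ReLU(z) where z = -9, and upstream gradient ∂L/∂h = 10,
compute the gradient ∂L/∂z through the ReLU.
∂L/∂z = 0

h = ReLU(-9) = 0
Since z < 0: ∂h/∂z = 0
∂L/∂z = ∂L/∂h · ∂h/∂z = 10 × 0 = 0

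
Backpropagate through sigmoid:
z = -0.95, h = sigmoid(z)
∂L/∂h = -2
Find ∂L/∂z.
∂L/∂z = -0.4022

σ(-0.95) = 0.2789
σ'(-0.95) = σ(-0.95)(1 - σ(-0.95)) = 0.2789 × 0.7211 = 0.2011
∂L/∂z = ∂L/∂h · σ'(z) = -2 × 0.2011 = -0.4022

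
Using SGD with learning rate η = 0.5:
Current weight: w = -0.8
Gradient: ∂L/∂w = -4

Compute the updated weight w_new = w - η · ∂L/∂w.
w_new = 1.2

w_new = w - η·∂L/∂w = -0.8 - 0.5×(-4) = -0.8 - (-2) = 1.2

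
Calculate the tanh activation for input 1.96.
0.9611

tanh(1.96) = (e^(1.96) - e^(-1.96))/(e^(1.96) + e^(-1.96)) = 0.9611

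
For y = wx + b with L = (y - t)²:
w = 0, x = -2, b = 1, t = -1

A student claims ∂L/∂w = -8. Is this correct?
Correct

y = (0)(-2) + 1 = 1
∂L/∂y = 2(y - t) = 2(1 - -1) = 4
∂y/∂w = x = -2
∂L/∂w = 4 × -2 = -8

Claimed value: -8
Correct: The correct gradient is -8.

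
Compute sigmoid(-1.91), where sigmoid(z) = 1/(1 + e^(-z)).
0.129

sigmoid(-1.91) = 1/(1 + e^(1.91)) = 1/(1 + 6.753) = 0.129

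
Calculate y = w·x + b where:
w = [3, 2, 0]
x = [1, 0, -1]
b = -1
y = 2

y = (3)(1) + (2)(0) + (0)(-1) + -1 = 2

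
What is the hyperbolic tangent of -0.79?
-0.6584

tanh(-0.79) = (e^(-0.79) - e^(0.79))/(e^(-0.79) + e^(0.79)) = -0.6584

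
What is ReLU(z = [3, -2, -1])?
h = [3, 0, 0]

ReLU applied element-wise: max(0,3)=3, max(0,-2)=0, max(0,-1)=0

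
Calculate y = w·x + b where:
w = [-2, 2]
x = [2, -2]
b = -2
y = -10

y = (-2)(2) + (2)(-2) + -2 = -10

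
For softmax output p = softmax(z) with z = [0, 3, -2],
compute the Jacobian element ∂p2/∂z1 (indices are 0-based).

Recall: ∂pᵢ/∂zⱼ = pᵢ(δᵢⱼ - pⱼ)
∂p2/∂z1 = -0.006036

p = softmax(z) = [0.04712, 0.9465, 0.006377]
p2 = 0.006377, p1 = 0.9465

∂p2/∂z1 = -p2 × p1 = -0.006377 × 0.9465 = -0.006036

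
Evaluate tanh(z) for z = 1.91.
0.9571

tanh(1.91) = (e^(1.91) - e^(-1.91))/(e^(1.91) + e^(-1.91)) = 0.9571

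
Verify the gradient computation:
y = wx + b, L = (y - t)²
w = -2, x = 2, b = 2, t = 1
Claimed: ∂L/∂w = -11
Incorrect

y = (-2)(2) + 2 = -2
∂L/∂y = 2(y - t) = 2(-2 - 1) = -6
∂y/∂w = x = 2
∂L/∂w = -6 × 2 = -12

Claimed value: -11
Incorrect: The correct gradient is -12.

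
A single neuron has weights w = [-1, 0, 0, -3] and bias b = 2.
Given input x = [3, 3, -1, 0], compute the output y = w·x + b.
y = -1

y = (-1)(3) + (0)(3) + (0)(-1) + (-3)(0) + 2 = -1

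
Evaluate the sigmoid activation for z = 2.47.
0.922

sigmoid(2.47) = 1/(1 + e^(-2.47)) = 1/(1 + 0.08458) = 0.922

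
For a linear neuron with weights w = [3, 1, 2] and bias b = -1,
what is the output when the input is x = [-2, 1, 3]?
y = 0

y = (3)(-2) + (1)(1) + (2)(3) + -1 = 0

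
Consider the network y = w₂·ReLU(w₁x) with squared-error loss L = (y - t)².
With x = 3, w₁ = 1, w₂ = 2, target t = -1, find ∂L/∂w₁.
∂L/∂w₁ = 84

Forward pass:
z = w₁x = 1×3 = 3
h = ReLU(3) = 3
y = w₂h = 2×3 = 6

Backward pass:
∂L/∂y = 2(y - t) = 2(6 - -1) = 14
∂y/∂h = w₂ = 2
∂h/∂z = 1 (ReLU derivative)
∂z/∂w₁ = x = 3

∂L/∂w₁ = 14 × 2 × 1 × 3 = 84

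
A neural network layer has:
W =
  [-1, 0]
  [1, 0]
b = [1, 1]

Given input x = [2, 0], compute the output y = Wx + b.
y = [-1, 3]

Wx = [-1×2 + 0×0, 1×2 + 0×0]
   = [-2, 2]
y = Wx + b = [-2 + 1, 2 + 1] = [-1, 3]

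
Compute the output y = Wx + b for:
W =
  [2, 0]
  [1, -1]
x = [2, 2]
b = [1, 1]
y = [5, 1]

Wx = [2×2 + 0×2, 1×2 + -1×2]
   = [4, 0]
y = Wx + b = [4 + 1, 0 + 1] = [5, 1]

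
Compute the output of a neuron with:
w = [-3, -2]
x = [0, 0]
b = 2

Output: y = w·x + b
y = 2

y = (-3)(0) + (-2)(0) + 2 = 2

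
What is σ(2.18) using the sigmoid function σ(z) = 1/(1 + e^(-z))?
0.8984

sigmoid(2.18) = 1/(1 + e^(-2.18)) = 1/(1 + 0.113) = 0.8984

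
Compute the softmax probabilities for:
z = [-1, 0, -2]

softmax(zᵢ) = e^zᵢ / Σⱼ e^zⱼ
p = [0.2447, 0.6652, 0.09]

exp(z) = [0.3679, 1, 0.1353]
Sum = 1.503
p = [0.2447, 0.6652, 0.09]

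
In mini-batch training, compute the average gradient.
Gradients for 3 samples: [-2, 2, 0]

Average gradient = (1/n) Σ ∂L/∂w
Average gradient = 0

Average = (1/3)(-2 + 2 + 0) = 0/3 = 0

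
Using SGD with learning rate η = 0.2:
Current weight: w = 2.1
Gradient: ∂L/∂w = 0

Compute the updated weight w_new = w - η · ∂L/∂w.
w_new = 2.1

w_new = w - η·∂L/∂w = 2.1 - 0.2×(0) = 2.1 - (0) = 2.1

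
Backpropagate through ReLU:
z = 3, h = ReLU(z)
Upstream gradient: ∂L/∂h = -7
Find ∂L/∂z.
∂L/∂z = -7

h = ReLU(3) = 3
Since z > 0: ∂h/∂z = 1
∂L/∂z = ∂L/∂h · ∂h/∂z = -7 × 1 = -7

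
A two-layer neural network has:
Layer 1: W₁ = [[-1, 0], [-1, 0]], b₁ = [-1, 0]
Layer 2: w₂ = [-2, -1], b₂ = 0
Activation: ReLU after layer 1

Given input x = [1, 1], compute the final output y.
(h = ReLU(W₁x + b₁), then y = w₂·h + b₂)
y = 0

Layer 1 pre-activation: z₁ = [-2, -1]
After ReLU: h = [0, 0]
Layer 2 output: y = -2×0 + -1×0 + 0 = 0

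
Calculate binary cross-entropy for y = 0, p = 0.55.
L = 0.7985

L = -0·log(0.55) - 1·log(0.45) = -log(0.45) = 0.7985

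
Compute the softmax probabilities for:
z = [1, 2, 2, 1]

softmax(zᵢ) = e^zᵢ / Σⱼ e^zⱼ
p = [0.1345, 0.3655, 0.3655, 0.1345]

exp(z) = [2.718, 7.389, 7.389, 2.718]
Sum = 20.21
p = [0.1345, 0.3655, 0.3655, 0.1345]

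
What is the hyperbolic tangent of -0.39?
-0.3714

tanh(-0.39) = (e^(-0.39) - e^(0.39))/(e^(-0.39) + e^(0.39)) = -0.3714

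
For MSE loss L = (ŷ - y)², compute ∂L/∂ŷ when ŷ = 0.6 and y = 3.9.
∂L/∂ŷ = -6.6

∂L/∂ŷ = 2(ŷ - y) = 2(0.6 - 3.9) = 2(-3.3) = -6.6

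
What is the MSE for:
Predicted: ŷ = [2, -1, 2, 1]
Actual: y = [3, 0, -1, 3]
MSE = 3.75

MSE = (1/4)((2-3)² + (-1-0)² + (2--1)² + (1-3)²) = (1/4)(1 + 1 + 9 + 4) = 3.75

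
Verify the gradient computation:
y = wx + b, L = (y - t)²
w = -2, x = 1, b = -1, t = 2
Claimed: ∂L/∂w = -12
Incorrect

y = (-2)(1) + -1 = -3
∂L/∂y = 2(y - t) = 2(-3 - 2) = -10
∂y/∂w = x = 1
∂L/∂w = -10 × 1 = -10

Claimed value: -12
Incorrect: The correct gradient is -10.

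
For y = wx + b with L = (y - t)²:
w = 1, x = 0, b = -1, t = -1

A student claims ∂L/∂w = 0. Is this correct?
Correct

y = (1)(0) + -1 = -1
∂L/∂y = 2(y - t) = 2(-1 - -1) = 0
∂y/∂w = x = 0
∂L/∂w = 0 × 0 = 0

Claimed value: 0
Correct: The correct gradient is 0.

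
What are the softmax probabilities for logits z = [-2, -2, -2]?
p = [0.3333, 0.3333, 0.3333]

exp(z) = [0.1353, 0.1353, 0.1353]
Sum = 0.406
p = [0.3333, 0.3333, 0.3333]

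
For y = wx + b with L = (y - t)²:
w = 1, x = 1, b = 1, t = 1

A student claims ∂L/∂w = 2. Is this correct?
Correct

y = (1)(1) + 1 = 2
∂L/∂y = 2(y - t) = 2(2 - 1) = 2
∂y/∂w = x = 1
∂L/∂w = 2 × 1 = 2

Claimed value: 2
Correct: The correct gradient is 2.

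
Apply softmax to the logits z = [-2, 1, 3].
p = [0.0059, 0.1185, 0.8756]

exp(z) = [0.1353, 2.718, 20.09]
Sum = 22.94
p = [0.0059, 0.1185, 0.8756]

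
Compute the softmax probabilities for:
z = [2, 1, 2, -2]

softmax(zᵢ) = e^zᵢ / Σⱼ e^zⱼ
p = [0.4191, 0.1542, 0.4191, 0.0077]

exp(z) = [7.389, 2.718, 7.389, 0.1353]
Sum = 17.63
p = [0.4191, 0.1542, 0.4191, 0.0077]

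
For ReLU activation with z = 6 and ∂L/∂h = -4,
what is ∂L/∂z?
∂L/∂z = -4

h = ReLU(6) = 6
Since z > 0: ∂h/∂z = 1
∂L/∂z = ∂L/∂h · ∂h/∂z = -4 × 1 = -4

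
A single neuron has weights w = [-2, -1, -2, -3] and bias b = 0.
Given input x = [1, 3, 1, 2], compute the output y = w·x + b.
y = -13

y = (-2)(1) + (-1)(3) + (-2)(1) + (-3)(2) + 0 = -13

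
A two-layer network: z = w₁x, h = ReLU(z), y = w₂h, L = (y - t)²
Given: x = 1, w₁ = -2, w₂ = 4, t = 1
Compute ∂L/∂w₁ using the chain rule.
∂L/∂w₁ = 0

Forward pass:
z = w₁x = -2×1 = -2
h = ReLU(-2) = 0
y = w₂h = 4×0 = 0

Backward pass:
∂L/∂y = 2(y - t) = 2(0 - 1) = -2
∂y/∂h = w₂ = 4
∂h/∂z = 0 (ReLU derivative)
∂z/∂w₁ = x = 1

∂L/∂w₁ = -2 × 4 × 0 × 1 = 0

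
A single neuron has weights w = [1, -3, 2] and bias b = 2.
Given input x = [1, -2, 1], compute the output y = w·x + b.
y = 11

y = (1)(1) + (-3)(-2) + (2)(1) + 2 = 11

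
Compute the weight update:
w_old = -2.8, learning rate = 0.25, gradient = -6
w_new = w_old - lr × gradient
w_new = -1.3

w_new = w - η·∂L/∂w = -2.8 - 0.25×(-6) = -2.8 - (-1.5) = -1.3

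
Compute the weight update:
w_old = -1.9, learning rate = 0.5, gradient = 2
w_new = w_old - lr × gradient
w_new = -2.9

w_new = w - η·∂L/∂w = -1.9 - 0.5×(2) = -1.9 - (1) = -2.9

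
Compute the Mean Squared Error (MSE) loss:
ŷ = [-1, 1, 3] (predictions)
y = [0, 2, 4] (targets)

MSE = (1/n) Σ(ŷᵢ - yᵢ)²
MSE = 1

MSE = (1/3)((-1-0)² + (1-2)² + (3-4)²) = (1/3)(1 + 1 + 1) = 1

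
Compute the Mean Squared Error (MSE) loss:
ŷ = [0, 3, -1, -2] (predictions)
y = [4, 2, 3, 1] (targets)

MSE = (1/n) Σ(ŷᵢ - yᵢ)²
MSE = 10.5

MSE = (1/4)((0-4)² + (3-2)² + (-1-3)² + (-2-1)²) = (1/4)(16 + 1 + 16 + 9) = 10.5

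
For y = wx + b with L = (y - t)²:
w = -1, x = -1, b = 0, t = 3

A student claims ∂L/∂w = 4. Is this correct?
Correct

y = (-1)(-1) + 0 = 1
∂L/∂y = 2(y - t) = 2(1 - 3) = -4
∂y/∂w = x = -1
∂L/∂w = -4 × -1 = 4

Claimed value: 4
Correct: The correct gradient is 4.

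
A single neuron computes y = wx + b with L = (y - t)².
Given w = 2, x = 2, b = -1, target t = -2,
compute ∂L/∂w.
∂L/∂w = 20

y = wx + b = (2)(2) + -1 = 3
∂L/∂y = 2(y - t) = 2(3 - -2) = 10
∂y/∂w = x = 2
∂L/∂w = ∂L/∂y · ∂y/∂w = 10 × 2 = 20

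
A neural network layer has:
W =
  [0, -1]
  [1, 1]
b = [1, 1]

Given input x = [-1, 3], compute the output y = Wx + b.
y = [-2, 3]

Wx = [0×-1 + -1×3, 1×-1 + 1×3]
   = [-3, 2]
y = Wx + b = [-3 + 1, 2 + 1] = [-2, 3]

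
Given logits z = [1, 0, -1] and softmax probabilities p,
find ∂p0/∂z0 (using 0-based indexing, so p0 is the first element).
∂p0/∂z0 = 0.2227

p = softmax(z) = [0.6652, 0.2447, 0.09003]
p0 = 0.6652

∂p0/∂z0 = p0(1 - p0) = 0.6652 × (1 - 0.6652) = 0.2227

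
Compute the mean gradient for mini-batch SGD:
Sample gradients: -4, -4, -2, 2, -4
Average gradient = -2.4

Average = (1/5)(-4 + -4 + -2 + 2 + -4) = -12/5 = -2.4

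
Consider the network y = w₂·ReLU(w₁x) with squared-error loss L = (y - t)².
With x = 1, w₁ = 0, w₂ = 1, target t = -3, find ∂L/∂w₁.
∂L/∂w₁ = 0

Forward pass:
z = w₁x = 0×1 = 0
h = ReLU(0) = 0
y = w₂h = 1×0 = 0

Backward pass:
∂L/∂y = 2(y - t) = 2(0 - -3) = 6
∂y/∂h = w₂ = 1
∂h/∂z = 0 (ReLU derivative)
∂z/∂w₁ = x = 1

∂L/∂w₁ = 6 × 1 × 0 × 1 = 0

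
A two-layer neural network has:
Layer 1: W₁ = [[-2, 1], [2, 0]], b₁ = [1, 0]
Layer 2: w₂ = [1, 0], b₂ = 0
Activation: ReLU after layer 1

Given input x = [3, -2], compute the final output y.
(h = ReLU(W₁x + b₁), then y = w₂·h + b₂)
y = 0

Layer 1 pre-activation: z₁ = [-7, 6]
After ReLU: h = [0, 6]
Layer 2 output: y = 1×0 + 0×6 + 0 = 0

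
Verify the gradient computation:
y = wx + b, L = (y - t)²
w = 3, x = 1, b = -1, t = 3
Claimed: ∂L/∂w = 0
Incorrect

y = (3)(1) + -1 = 2
∂L/∂y = 2(y - t) = 2(2 - 3) = -2
∂y/∂w = x = 1
∂L/∂w = -2 × 1 = -2

Claimed value: 0
Incorrect: The correct gradient is -2.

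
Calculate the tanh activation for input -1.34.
-0.8717

tanh(-1.34) = (e^(-1.34) - e^(1.34))/(e^(-1.34) + e^(1.34)) = -0.8717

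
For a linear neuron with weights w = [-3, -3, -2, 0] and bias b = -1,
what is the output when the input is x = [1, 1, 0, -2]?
y = -7

y = (-3)(1) + (-3)(1) + (-2)(0) + (0)(-2) + -1 = -7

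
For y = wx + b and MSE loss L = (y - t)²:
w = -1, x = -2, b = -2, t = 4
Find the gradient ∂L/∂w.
∂L/∂w = 16

y = wx + b = (-1)(-2) + -2 = 0
∂L/∂y = 2(y - t) = 2(0 - 4) = -8
∂y/∂w = x = -2
∂L/∂w = ∂L/∂y · ∂y/∂w = -8 × -2 = 16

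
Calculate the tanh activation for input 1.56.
0.9154

tanh(1.56) = (e^(1.56) - e^(-1.56))/(e^(1.56) + e^(-1.56)) = 0.9154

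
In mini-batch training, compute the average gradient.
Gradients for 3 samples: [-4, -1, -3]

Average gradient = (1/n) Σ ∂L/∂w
Average gradient = -2.667

Average = (1/3)(-4 + -1 + -3) = -8/3 = -2.667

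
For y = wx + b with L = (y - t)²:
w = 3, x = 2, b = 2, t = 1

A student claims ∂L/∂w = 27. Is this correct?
Incorrect

y = (3)(2) + 2 = 8
∂L/∂y = 2(y - t) = 2(8 - 1) = 14
∂y/∂w = x = 2
∂L/∂w = 14 × 2 = 28

Claimed value: 27
Incorrect: The correct gradient is 28.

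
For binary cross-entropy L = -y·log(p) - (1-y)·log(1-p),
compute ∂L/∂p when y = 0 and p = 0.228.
∂L/∂p = 1.295

∂L/∂p = -y/p + (1-y)/(1-p) = 0 + 1/0.772 = 1.295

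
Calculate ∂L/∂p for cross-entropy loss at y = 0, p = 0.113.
∂L/∂p = 1.127

∂L/∂p = -y/p + (1-y)/(1-p) = 0 + 1/0.887 = 1.127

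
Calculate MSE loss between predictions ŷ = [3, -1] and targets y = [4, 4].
MSE = 13

MSE = (1/2)((3-4)² + (-1-4)²) = (1/2)(1 + 25) = 13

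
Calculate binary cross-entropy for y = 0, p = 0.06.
L = 0.06188

L = -0·log(0.06) - 1·log(0.94) = -log(0.94) = 0.06188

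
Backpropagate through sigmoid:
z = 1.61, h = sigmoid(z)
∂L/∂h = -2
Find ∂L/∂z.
∂L/∂z = -0.2777

σ(1.61) = 0.8334
σ'(1.61) = σ(1.61)(1 - σ(1.61)) = 0.8334 × 0.1666 = 0.1388
∂L/∂z = ∂L/∂h · σ'(z) = -2 × 0.1388 = -0.2777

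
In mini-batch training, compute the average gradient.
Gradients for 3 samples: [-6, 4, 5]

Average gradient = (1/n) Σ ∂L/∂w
Average gradient = 1

Average = (1/3)(-6 + 4 + 5) = 3/3 = 1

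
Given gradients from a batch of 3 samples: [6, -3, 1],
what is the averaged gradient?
Average gradient = 1.333

Average = (1/3)(6 + -3 + 1) = 4/3 = 1.333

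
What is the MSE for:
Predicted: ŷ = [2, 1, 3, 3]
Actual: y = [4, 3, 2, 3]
MSE = 2.25

MSE = (1/4)((2-4)² + (1-3)² + (3-2)² + (3-3)²) = (1/4)(4 + 4 + 1 + 0) = 2.25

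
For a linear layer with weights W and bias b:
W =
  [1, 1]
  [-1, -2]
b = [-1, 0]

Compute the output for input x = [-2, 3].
y = [0, -4]

Wx = [1×-2 + 1×3, -1×-2 + -2×3]
   = [1, -4]
y = Wx + b = [1 + -1, -4 + 0] = [0, -4]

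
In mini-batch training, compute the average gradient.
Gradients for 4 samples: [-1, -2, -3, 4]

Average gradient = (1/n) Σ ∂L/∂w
Average gradient = -0.5

Average = (1/4)(-1 + -2 + -3 + 4) = -2/4 = -0.5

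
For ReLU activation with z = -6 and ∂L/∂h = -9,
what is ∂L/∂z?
∂L/∂z = 0

h = ReLU(-6) = 0
Since z < 0: ∂h/∂z = 0
∂L/∂z = ∂L/∂h · ∂h/∂z = -9 × 0 = 0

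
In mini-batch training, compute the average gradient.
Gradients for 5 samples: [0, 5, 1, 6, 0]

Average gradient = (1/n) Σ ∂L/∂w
Average gradient = 2.4

Average = (1/5)(0 + 5 + 1 + 6 + 0) = 12/5 = 2.4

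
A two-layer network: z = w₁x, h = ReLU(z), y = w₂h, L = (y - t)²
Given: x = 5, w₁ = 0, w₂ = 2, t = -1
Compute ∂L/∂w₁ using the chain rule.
∂L/∂w₁ = 0

Forward pass:
z = w₁x = 0×5 = 0
h = ReLU(0) = 0
y = w₂h = 2×0 = 0

Backward pass:
∂L/∂y = 2(y - t) = 2(0 - -1) = 2
∂y/∂h = w₂ = 2
∂h/∂z = 0 (ReLU derivative)
∂z/∂w₁ = x = 5

∂L/∂w₁ = 2 × 2 × 0 × 5 = 0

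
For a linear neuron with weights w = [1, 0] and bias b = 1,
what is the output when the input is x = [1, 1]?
y = 2

y = (1)(1) + (0)(1) + 1 = 2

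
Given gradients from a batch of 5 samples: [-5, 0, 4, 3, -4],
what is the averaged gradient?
Average gradient = -0.4

Average = (1/5)(-5 + 0 + 4 + 3 + -4) = -2/5 = -0.4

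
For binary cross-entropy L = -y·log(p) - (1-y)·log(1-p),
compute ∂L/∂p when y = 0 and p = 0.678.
∂L/∂p = 3.106

∂L/∂p = -y/p + (1-y)/(1-p) = 0 + 1/0.322 = 3.106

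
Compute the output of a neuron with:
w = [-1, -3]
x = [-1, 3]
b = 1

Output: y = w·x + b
y = -7

y = (-1)(-1) + (-3)(3) + 1 = -7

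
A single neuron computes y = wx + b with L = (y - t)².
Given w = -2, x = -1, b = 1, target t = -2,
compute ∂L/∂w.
∂L/∂w = -10

y = wx + b = (-2)(-1) + 1 = 3
∂L/∂y = 2(y - t) = 2(3 - -2) = 10
∂y/∂w = x = -1
∂L/∂w = ∂L/∂y · ∂y/∂w = 10 × -1 = -10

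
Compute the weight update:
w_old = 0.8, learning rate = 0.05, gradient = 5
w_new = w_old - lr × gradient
w_new = 0.55

w_new = w - η·∂L/∂w = 0.8 - 0.05×(5) = 0.8 - (0.25) = 0.55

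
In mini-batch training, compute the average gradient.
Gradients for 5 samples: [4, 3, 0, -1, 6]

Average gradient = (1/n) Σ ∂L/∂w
Average gradient = 2.4

Average = (1/5)(4 + 3 + 0 + -1 + 6) = 12/5 = 2.4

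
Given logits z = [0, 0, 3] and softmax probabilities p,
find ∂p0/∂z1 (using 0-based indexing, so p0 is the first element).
∂p0/∂z1 = -0.00205

p = softmax(z) = [0.04528, 0.04528, 0.9094]
p0 = 0.04528, p1 = 0.04528

∂p0/∂z1 = -p0 × p1 = -0.04528 × 0.04528 = -0.00205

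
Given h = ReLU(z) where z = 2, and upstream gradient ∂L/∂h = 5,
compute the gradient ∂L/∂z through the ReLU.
∂L/∂z = 5

h = ReLU(2) = 2
Since z > 0: ∂h/∂z = 1
∂L/∂z = ∂L/∂h · ∂h/∂z = 5 × 1 = 5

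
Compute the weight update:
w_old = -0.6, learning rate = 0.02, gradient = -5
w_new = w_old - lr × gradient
w_new = -0.5

w_new = w - η·∂L/∂w = -0.6 - 0.02×(-5) = -0.6 - (-0.1) = -0.5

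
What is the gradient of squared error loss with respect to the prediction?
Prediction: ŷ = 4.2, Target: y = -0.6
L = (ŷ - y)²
∂L/∂ŷ = 9.6

∂L/∂ŷ = 2(ŷ - y) = 2(4.2 - -0.6) = 2(4.8) = 9.6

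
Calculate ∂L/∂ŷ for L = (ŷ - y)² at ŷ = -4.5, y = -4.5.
∂L/∂ŷ = 0.0

∂L/∂ŷ = 2(ŷ - y) = 2(-4.5 - -4.5) = 2(0.0) = 0.0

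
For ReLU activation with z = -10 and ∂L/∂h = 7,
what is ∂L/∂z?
∂L/∂z = 0

h = ReLU(-10) = 0
Since z < 0: ∂h/∂z = 0
∂L/∂z = ∂L/∂h · ∂h/∂z = 7 × 0 = 0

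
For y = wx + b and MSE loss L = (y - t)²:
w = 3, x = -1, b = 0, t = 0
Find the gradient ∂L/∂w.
∂L/∂w = 6

y = wx + b = (3)(-1) + 0 = -3
∂L/∂y = 2(y - t) = 2(-3 - 0) = -6
∂y/∂w = x = -1
∂L/∂w = ∂L/∂y · ∂y/∂w = -6 × -1 = 6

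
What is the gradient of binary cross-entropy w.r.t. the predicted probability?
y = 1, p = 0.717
∂L/∂p = -1.395

∂L/∂p = -y/p + (1-y)/(1-p) = -1/0.717 + 0 = -1.395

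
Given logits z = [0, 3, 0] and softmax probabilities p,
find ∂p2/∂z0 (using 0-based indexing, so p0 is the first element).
∂p2/∂z0 = -0.00205

p = softmax(z) = [0.04528, 0.9094, 0.04528]
p2 = 0.04528, p0 = 0.04528

∂p2/∂z0 = -p2 × p0 = -0.04528 × 0.04528 = -0.00205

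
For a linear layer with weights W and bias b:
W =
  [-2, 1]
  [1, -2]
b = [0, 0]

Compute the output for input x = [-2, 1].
y = [5, -4]

Wx = [-2×-2 + 1×1, 1×-2 + -2×1]
   = [5, -4]
y = Wx + b = [5 + 0, -4 + 0] = [5, -4]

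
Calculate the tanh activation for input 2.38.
0.983

tanh(2.38) = (e^(2.38) - e^(-2.38))/(e^(2.38) + e^(-2.38)) = 0.983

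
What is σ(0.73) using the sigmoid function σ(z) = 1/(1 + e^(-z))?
0.6748

sigmoid(0.73) = 1/(1 + e^(-0.73)) = 1/(1 + 0.4819) = 0.6748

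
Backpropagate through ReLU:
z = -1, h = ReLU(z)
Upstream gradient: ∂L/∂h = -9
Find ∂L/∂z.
∂L/∂z = 0

h = ReLU(-1) = 0
Since z < 0: ∂h/∂z = 0
∂L/∂z = ∂L/∂h · ∂h/∂z = -9 × 0 = 0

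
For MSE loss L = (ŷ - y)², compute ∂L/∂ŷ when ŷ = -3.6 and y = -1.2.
∂L/∂ŷ = -4.8

∂L/∂ŷ = 2(ŷ - y) = 2(-3.6 - -1.2) = 2(-2.4) = -4.8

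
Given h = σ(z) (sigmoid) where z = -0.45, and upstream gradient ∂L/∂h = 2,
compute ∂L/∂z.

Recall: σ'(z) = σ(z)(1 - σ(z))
∂L/∂z = 0.4755

σ(-0.45) = 0.3894
σ'(-0.45) = σ(-0.45)(1 - σ(-0.45)) = 0.3894 × 0.6106 = 0.2378
∂L/∂z = ∂L/∂h · σ'(z) = 2 × 0.2378 = 0.4755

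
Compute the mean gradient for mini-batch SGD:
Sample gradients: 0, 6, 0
Average gradient = 2

Average = (1/3)(0 + 6 + 0) = 6/3 = 2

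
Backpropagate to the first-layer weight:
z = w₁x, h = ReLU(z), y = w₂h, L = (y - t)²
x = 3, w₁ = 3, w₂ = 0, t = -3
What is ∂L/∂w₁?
∂L/∂w₁ = 0

Forward pass:
z = w₁x = 3×3 = 9
h = ReLU(9) = 9
y = w₂h = 0×9 = 0

Backward pass:
∂L/∂y = 2(y - t) = 2(0 - -3) = 6
∂y/∂h = w₂ = 0
∂h/∂z = 1 (ReLU derivative)
∂z/∂w₁ = x = 3

∂L/∂w₁ = 6 × 0 × 1 × 3 = 0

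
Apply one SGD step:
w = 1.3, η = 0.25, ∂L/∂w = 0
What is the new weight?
w_new = 1.3

w_new = w - η·∂L/∂w = 1.3 - 0.25×(0) = 1.3 - (0) = 1.3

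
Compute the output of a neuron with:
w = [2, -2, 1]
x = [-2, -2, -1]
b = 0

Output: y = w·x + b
y = -1

y = (2)(-2) + (-2)(-2) + (1)(-1) + 0 = -1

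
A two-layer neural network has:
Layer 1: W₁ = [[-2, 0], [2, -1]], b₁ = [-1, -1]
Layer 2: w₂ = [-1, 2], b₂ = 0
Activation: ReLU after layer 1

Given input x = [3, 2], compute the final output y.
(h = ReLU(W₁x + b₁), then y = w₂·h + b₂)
y = 6

Layer 1 pre-activation: z₁ = [-7, 3]
After ReLU: h = [0, 3]
Layer 2 output: y = -1×0 + 2×3 + 0 = 6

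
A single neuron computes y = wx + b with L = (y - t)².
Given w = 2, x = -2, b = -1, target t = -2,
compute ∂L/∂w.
∂L/∂w = 12

y = wx + b = (2)(-2) + -1 = -5
∂L/∂y = 2(y - t) = 2(-5 - -2) = -6
∂y/∂w = x = -2
∂L/∂w = ∂L/∂y · ∂y/∂w = -6 × -2 = 12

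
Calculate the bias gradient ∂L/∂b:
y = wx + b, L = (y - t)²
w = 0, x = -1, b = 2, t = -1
∂L/∂b = 6

y = wx + b = (0)(-1) + 2 = 2
∂L/∂y = 2(y - t) = 2(2 - -1) = 6
∂y/∂b = 1
∂L/∂b = ∂L/∂y · ∂y/∂b = 6 × 1 = 6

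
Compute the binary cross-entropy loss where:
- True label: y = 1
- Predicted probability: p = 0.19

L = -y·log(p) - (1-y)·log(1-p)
L = 1.661

L = -1·log(0.19) - 0·log(0.81) = -log(0.19) = 1.661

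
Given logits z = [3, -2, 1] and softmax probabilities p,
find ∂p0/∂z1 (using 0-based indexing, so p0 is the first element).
∂p0/∂z1 = -0.005166

p = softmax(z) = [0.8756, 0.0059, 0.1185]
p0 = 0.8756, p1 = 0.0059

∂p0/∂z1 = -p0 × p1 = -0.8756 × 0.0059 = -0.005166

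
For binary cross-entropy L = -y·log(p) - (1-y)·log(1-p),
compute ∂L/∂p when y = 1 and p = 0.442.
∂L/∂p = -2.262

∂L/∂p = -y/p + (1-y)/(1-p) = -1/0.442 + 0 = -2.262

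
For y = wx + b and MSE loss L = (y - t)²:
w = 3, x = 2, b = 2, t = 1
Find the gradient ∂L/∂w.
∂L/∂w = 28

y = wx + b = (3)(2) + 2 = 8
∂L/∂y = 2(y - t) = 2(8 - 1) = 14
∂y/∂w = x = 2
∂L/∂w = ∂L/∂y · ∂y/∂w = 14 × 2 = 28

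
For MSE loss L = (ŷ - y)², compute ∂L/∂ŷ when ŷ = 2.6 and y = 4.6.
∂L/∂ŷ = -4.0

∂L/∂ŷ = 2(ŷ - y) = 2(2.6 - 4.6) = 2(-2.0) = -4.0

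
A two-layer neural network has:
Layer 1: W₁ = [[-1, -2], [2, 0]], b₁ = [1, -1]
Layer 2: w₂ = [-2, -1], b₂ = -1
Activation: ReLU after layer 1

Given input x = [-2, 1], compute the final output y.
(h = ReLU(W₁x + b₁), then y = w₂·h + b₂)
y = -3

Layer 1 pre-activation: z₁ = [1, -5]
After ReLU: h = [1, 0]
Layer 2 output: y = -2×1 + -1×0 + -1 = -3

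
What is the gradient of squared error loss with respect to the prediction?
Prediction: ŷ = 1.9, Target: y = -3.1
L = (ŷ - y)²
∂L/∂ŷ = 10.0

∂L/∂ŷ = 2(ŷ - y) = 2(1.9 - -3.1) = 2(5.0) = 10.0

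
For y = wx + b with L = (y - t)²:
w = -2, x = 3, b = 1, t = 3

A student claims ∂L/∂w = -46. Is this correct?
Incorrect

y = (-2)(3) + 1 = -5
∂L/∂y = 2(y - t) = 2(-5 - 3) = -16
∂y/∂w = x = 3
∂L/∂w = -16 × 3 = -48

Claimed value: -46
Incorrect: The correct gradient is -48.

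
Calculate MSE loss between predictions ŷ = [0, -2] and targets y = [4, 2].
MSE = 16

MSE = (1/2)((0-4)² + (-2-2)²) = (1/2)(16 + 16) = 16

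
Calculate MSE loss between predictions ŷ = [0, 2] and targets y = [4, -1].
MSE = 12.5

MSE = (1/2)((0-4)² + (2--1)²) = (1/2)(16 + 9) = 12.5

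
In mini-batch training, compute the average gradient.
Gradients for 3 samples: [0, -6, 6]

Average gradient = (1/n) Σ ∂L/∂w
Average gradient = 0

Average = (1/3)(0 + -6 + 6) = 0/3 = 0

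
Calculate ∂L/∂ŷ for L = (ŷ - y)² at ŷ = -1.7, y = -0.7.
∂L/∂ŷ = -2.0

∂L/∂ŷ = 2(ŷ - y) = 2(-1.7 - -0.7) = 2(-1.0) = -2.0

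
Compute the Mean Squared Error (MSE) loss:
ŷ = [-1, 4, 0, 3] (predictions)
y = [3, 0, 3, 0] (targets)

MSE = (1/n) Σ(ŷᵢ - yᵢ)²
MSE = 12.5

MSE = (1/4)((-1-3)² + (4-0)² + (0-3)² + (3-0)²) = (1/4)(16 + 16 + 9 + 9) = 12.5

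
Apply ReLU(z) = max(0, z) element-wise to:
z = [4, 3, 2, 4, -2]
h = [4, 3, 2, 4, 0]

ReLU applied element-wise: max(0,4)=4, max(0,3)=3, max(0,2)=2, max(0,4)=4, max(0,-2)=0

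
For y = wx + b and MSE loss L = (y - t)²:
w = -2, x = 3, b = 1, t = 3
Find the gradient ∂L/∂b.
∂L/∂b = -16

y = wx + b = (-2)(3) + 1 = -5
∂L/∂y = 2(y - t) = 2(-5 - 3) = -16
∂y/∂b = 1
∂L/∂b = ∂L/∂y · ∂y/∂b = -16 × 1 = -16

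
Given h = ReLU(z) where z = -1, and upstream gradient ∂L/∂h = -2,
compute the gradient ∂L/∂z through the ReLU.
∂L/∂z = 0

h = ReLU(-1) = 0
Since z < 0: ∂h/∂z = 0
∂L/∂z = ∂L/∂h · ∂h/∂z = -2 × 0 = 0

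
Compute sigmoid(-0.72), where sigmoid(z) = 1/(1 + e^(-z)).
0.3274

sigmoid(-0.72) = 1/(1 + e^(0.72)) = 1/(1 + 2.054) = 0.3274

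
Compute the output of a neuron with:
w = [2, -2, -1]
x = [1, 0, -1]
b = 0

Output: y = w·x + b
y = 3

y = (2)(1) + (-2)(0) + (-1)(-1) + 0 = 3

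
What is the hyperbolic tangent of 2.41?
0.984

tanh(2.41) = (e^(2.41) - e^(-2.41))/(e^(2.41) + e^(-2.41)) = 0.984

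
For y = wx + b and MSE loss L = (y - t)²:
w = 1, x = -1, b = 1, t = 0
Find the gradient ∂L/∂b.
∂L/∂b = 0

y = wx + b = (1)(-1) + 1 = 0
∂L/∂y = 2(y - t) = 2(0 - 0) = 0
∂y/∂b = 1
∂L/∂b = ∂L/∂y · ∂y/∂b = 0 × 1 = 0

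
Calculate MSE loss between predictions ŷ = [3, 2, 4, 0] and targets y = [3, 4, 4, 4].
MSE = 5

MSE = (1/4)((3-3)² + (2-4)² + (4-4)² + (0-4)²) = (1/4)(0 + 4 + 0 + 16) = 5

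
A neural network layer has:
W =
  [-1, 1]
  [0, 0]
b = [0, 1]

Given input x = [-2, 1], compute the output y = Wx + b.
y = [3, 1]

Wx = [-1×-2 + 1×1, 0×-2 + 0×1]
   = [3, 0]
y = Wx + b = [3 + 0, 0 + 1] = [3, 1]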